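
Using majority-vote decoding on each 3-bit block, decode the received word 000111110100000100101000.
Split into 3-bit blocks and majority-vote each:
  block 1 = 000: 0 ones, 3 zeros → 0
  block 2 = 111: 3 ones, 0 zeros → 1
  block 3 = 110: 2 ones, 1 zeros → 1
  block 4 = 100: 1 ones, 2 zeros → 0
  block 5 = 000: 0 ones, 3 zeros → 0
  block 6 = 100: 1 ones, 2 zeros → 0
  block 7 = 101: 2 ones, 1 zeros → 1
  block 8 = 000: 0 ones, 3 zeros → 0
Decoded = 01100010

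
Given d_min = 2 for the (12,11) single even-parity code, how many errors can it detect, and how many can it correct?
Detection only: up to d_min − 1 = 1 errors.
Correction: up to ⌊(d_min − 1)/2⌋ = ⌊1/2⌋ = 0 errors.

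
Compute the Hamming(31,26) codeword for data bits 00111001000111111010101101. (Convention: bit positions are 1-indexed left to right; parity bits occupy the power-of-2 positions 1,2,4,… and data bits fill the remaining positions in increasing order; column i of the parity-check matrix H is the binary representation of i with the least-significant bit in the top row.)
Codeword c = d · G (mod 2), d = 00111001000111111010101101:
  c[0] = d·G[:,0] = (00111001000111111010101101)·(11011010101101010101010101) mod 2 = 0+0+0+1+1+0+0+0+0+0+0+1+0+1+0+1+0+0+0+0+0+0+0+1+0+1 mod 2 = 1
  c[1] = d·G[:,1] = (00111001000111111010101101)·(10110110011011001100110011) mod 2 = 0+0+1+1+0+0+0+0+0+0+0+0+1+1+0+0+1+0+0+0+1+0+0+0+0+1 mod 2 = 1
  c[2] = d·G[:,2] = (00111001000111111010101101)·(10000000000000000000000000) mod 2 = 0+0+0+0+0+0+0+0+0+0+0+0+0+0+0+0+0+0+0+0+0+0+0+0+0+0 mod 2 = 0
  c[3] = d·G[:,3] = (00111001000111111010101101)·(01110001111000111100001111) mod 2 = 0+0+1+1+0+0+0+1+0+0+0+0+0+0+1+1+1+0+0+0+0+0+1+1+0+1 mod 2 = 1
  c[4] = d·G[:,4] = (00111001000111111010101101)·(01000000000000000000000000) mod 2 = 0+0+0+0+0+0+0+0+0+0+0+0+0+0+0+0+0+0+0+0+0+0+0+0+0+0 mod 2 = 0
  c[5] = d·G[:,5] = (00111001000111111010101101)·(00100000000000000000000000) mod 2 = 0+0+1+0+0+0+0+0+0+0+0+0+0+0+0+0+0+0+0+0+0+0+0+0+0+0 mod 2 = 1
  c[6] = d·G[:,6] = (00111001000111111010101101)·(00010000000000000000000000) mod 2 = 0+0+0+1+0+0+0+0+0+0+0+0+0+0+0+0+0+0+0+0+0+0+0+0+0+0 mod 2 = 1
  c[7] = d·G[:,7] = (00111001000111111010101101)·(00001111111000000011111111) mod 2 = 0+0+0+0+1+0+0+1+0+0+0+0+0+0+0+0+0+0+1+0+1+0+1+1+0+1 mod 2 = 1
  c[8] = d·G[:,8] = (00111001000111111010101101)·(00001000000000000000000000) mod 2 = 0+0+0+0+1+0+0+0+0+0+0+0+0+0+0+0+0+0+0+0+0+0+0+0+0+0 mod 2 = 1
  c[9] = d·G[:,9] = (00111001000111111010101101)·(00000100000000000000000000) mod 2 = 0+0+0+0+0+0+0+0+0+0+0+0+0+0+0+0+0+0+0+0+0+0+0+0+0+0 mod 2 = 0
  c[10] = d·G[:,10] = (00111001000111111010101101)·(00000010000000000000000000) mod 2 = 0+0+0+0+0+0+0+0+0+0+0+0+0+0+0+0+0+0+0+0+0+0+0+0+0+0 mod 2 = 0
  c[11] = d·G[:,11] = (00111001000111111010101101)·(00000001000000000000000000) mod 2 = 0+0+0+0+0+0+0+1+0+0+0+0+0+0+0+0+0+0+0+0+0+0+0+0+0+0 mod 2 = 1
  c[12] = d·G[:,12] = (00111001000111111010101101)·(00000000100000000000000000) mod 2 = 0+0+0+0+0+0+0+0+0+0+0+0+0+0+0+0+0+0+0+0+0+0+0+0+0+0 mod 2 = 0
  c[13] = d·G[:,13] = (00111001000111111010101101)·(00000000010000000000000000) mod 2 = 0+0+0+0+0+0+0+0+0+0+0+0+0+0+0+0+0+0+0+0+0+0+0+0+0+0 mod 2 = 0
  c[14] = d·G[:,14] = (00111001000111111010101101)·(00000000001000000000000000) mod 2 = 0+0+0+0+0+0+0+0+0+0+0+0+0+0+0+0+0+0+0+0+0+0+0+0+0+0 mod 2 = 0
  c[15] = d·G[:,15] = (00111001000111111010101101)·(00000000000111111111111111) mod 2 = 0+0+0+0+0+0+0+0+0+0+0+1+1+1+1+1+1+0+1+0+1+0+1+1+0+1 mod 2 = 1
  c[16] = d·G[:,16] = (00111001000111111010101101)·(00000000000100000000000000) mod 2 = 0+0+0+0+0+0+0+0+0+0+0+1+0+0+0+0+0+0+0+0+0+0+0+0+0+0 mod 2 = 1
  c[17] = d·G[:,17] = (00111001000111111010101101)·(00000000000010000000000000) mod 2 = 0+0+0+0+0+0+0+0+0+0+0+0+1+0+0+0+0+0+0+0+0+0+0+0+0+0 mod 2 = 1
  c[18] = d·G[:,18] = (00111001000111111010101101)·(00000000000001000000000000) mod 2 = 0+0+0+0+0+0+0+0+0+0+0+0+0+1+0+0+0+0+0+0+0+0+0+0+0+0 mod 2 = 1
  c[19] = d·G[:,19] = (00111001000111111010101101)·(00000000000000100000000000) mod 2 = 0+0+0+0+0+0+0+0+0+0+0+0+0+0+1+0+0+0+0+0+0+0+0+0+0+0 mod 2 = 1
  c[20] = d·G[:,20] = (00111001000111111010101101)·(00000000000000010000000000) mod 2 = 0+0+0+0+0+0+0+0+0+0+0+0+0+0+0+1+0+0+0+0+0+0+0+0+0+0 mod 2 = 1
  c[21] = d·G[:,21] = (00111001000111111010101101)·(00000000000000001000000000) mod 2 = 0+0+0+0+0+0+0+0+0+0+0+0+0+0+0+0+1+0+0+0+0+0+0+0+0+0 mod 2 = 1
  c[22] = d·G[:,22] = (00111001000111111010101101)·(00000000000000000100000000) mod 2 = 0+0+0+0+0+0+0+0+0+0+0+0+0+0+0+0+0+0+0+0+0+0+0+0+0+0 mod 2 = 0
  c[23] = d·G[:,23] = (00111001000111111010101101)·(00000000000000000010000000) mod 2 = 0+0+0+0+0+0+0+0+0+0+0+0+0+0+0+0+0+0+1+0+0+0+0+0+0+0 mod 2 = 1
  c[24] = d·G[:,24] = (00111001000111111010101101)·(00000000000000000001000000) mod 2 = 0+0+0+0+0+0+0+0+0+0+0+0+0+0+0+0+0+0+0+0+0+0+0+0+0+0 mod 2 = 0
  c[25] = d·G[:,25] = (00111001000111111010101101)·(00000000000000000000100000) mod 2 = 0+0+0+0+0+0+0+0+0+0+0+0+0+0+0+0+0+0+0+0+1+0+0+0+0+0 mod 2 = 1
  c[26] = d·G[:,26] = (00111001000111111010101101)·(00000000000000000000010000) mod 2 = 0+0+0+0+0+0+0+0+0+0+0+0+0+0+0+0+0+0+0+0+0+0+0+0+0+0 mod 2 = 0
  c[27] = d·G[:,27] = (00111001000111111010101101)·(00000000000000000000001000) mod 2 = 0+0+0+0+0+0+0+0+0+0+0+0+0+0+0+0+0+0+0+0+0+0+1+0+0+0 mod 2 = 1
  c[28] = d·G[:,28] = (00111001000111111010101101)·(00000000000000000000000100) mod 2 = 0+0+0+0+0+0+0+0+0+0+0+0+0+0+0+0+0+0+0+0+0+0+0+1+0+0 mod 2 = 1
  c[29] = d·G[:,29] = (00111001000111111010101101)·(00000000000000000000000010) mod 2 = 0+0+0+0+0+0+0+0+0+0+0+0+0+0+0+0+0+0+0+0+0+0+0+0+0+0 mod 2 = 0
  c[30] = d·G[:,30] = (00111001000111111010101101)·(00000000000000000000000001) mod 2 = 0+0+0+0+0+0+0+0+0+0+0+0+0+0+0+0+0+0+0+0+0+0+0+0+0+1 mod 2 = 1
Codeword = 1101011110010001111111010101101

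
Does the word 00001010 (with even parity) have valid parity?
Sum of all bits: 0+0+0+0+1+0+1+0 = 2; 2 mod 2 = 0. Result is 0 → valid parity.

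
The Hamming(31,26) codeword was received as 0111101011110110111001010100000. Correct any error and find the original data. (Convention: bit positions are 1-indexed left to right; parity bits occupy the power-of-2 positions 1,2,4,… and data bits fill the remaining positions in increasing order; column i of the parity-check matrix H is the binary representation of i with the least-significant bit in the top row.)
Syndrome s = H · r^T (mod 2), r = 0111101011110110111001010100000:
  s[0] = (1010101010101010101010101010101)·(0111101011110110111001010100000) mod 2 = 0+0+1+0+1+0+1+0+1+0+1+0+0+0+1+0+1+0+1+0+0+0+0+0+0+0+0+0+0+0+0 mod 2 = 0
  s[1] = (0110011001100110011001100110011)·(0111101011110110111001010100000) mod 2 = 0+1+1+0+0+0+1+0+0+1+1+0+0+1+1+0+0+1+1+0+0+1+0+0+0+1+0+0+0+0+0 mod 2 = 1
  s[2] = (0001111000011110000111100001111)·(0111101011110110111001010100000) mod 2 = 0+0+0+1+1+0+1+0+0+0+0+1+0+1+1+0+0+0+0+0+0+1+0+0+0+0+0+0+0+0+0 mod 2 = 1
  s[3] = (0000000111111110000000011111111)·(0111101011110110111001010100000) mod 2 = 0+0+0+0+0+0+0+0+1+1+1+1+0+1+1+0+0+0+0+0+0+0+0+1+0+1+0+0+0+0+0 mod 2 = 0
  s[4] = (0000000000000001111111111111111)·(0111101011110110111001010100000) mod 2 = 0+0+0+0+0+0+0+0+0+0+0+0+0+0+0+0+1+1+1+0+0+1+0+1+0+1+0+0+0+0+0 mod 2 = 0
Syndrome = 01100
Column 6 of H equals this syndrome → error at bit 6 (1-indexed).
Flip bit 6: 0111101011110110111001010100000 → 0111111011110110111001010100000
Extract data bits at positions {3,5,6,7,9,10,11,12,13,14,15,17,18,19,20,21,22,23,24,25,26,27,28,29,30,31}: 11111111011111001010100000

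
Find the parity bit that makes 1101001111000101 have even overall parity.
Sum of data bits: 1+1+0+1+0+0+1+1+1+1+0+0+0+1+0+1 = 9.
9 mod 2 = 1, so parity bit = 1.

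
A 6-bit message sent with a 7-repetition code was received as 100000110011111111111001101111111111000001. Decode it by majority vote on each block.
Split into 7-bit blocks and majority-vote each:
  block 1 = 1000001: 2 ones, 5 zeros → 0
  block 2 = 1001111: 5 ones, 2 zeros → 1
  block 3 = 1111111: 7 ones, 0 zeros → 1
  block 4 = 0011011: 4 ones, 3 zeros → 1
  block 5 = 1111111: 7 ones, 0 zeros → 1
  block 6 = 1000001: 2 ones, 5 zeros → 0
Decoded = 011110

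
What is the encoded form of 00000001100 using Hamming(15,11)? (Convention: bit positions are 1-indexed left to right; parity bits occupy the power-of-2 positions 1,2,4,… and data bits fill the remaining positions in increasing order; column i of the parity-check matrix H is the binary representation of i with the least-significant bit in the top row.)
Codeword c = d · G (mod 2), d = 00000001100:
  c[0] = d·G[:,0] = (00000001100)·(11011010101) mod 2 = 0+0+0+0+0+0+0+0+1+0+0 mod 2 = 1
  c[1] = d·G[:,1] = (00000001100)·(10110110011) mod 2 = 0+0+0+0+0+0+0+0+0+0+0 mod 2 = 0
  c[2] = d·G[:,2] = (00000001100)·(10000000000) mod 2 = 0+0+0+0+0+0+0+0+0+0+0 mod 2 = 0
  c[3] = d·G[:,3] = (00000001100)·(01110001111) mod 2 = 0+0+0+0+0+0+0+1+1+0+0 mod 2 = 0
  c[4] = d·G[:,4] = (00000001100)·(01000000000) mod 2 = 0+0+0+0+0+0+0+0+0+0+0 mod 2 = 0
  c[5] = d·G[:,5] = (00000001100)·(00100000000) mod 2 = 0+0+0+0+0+0+0+0+0+0+0 mod 2 = 0
  c[6] = d·G[:,6] = (00000001100)·(00010000000) mod 2 = 0+0+0+0+0+0+0+0+0+0+0 mod 2 = 0
  c[7] = d·G[:,7] = (00000001100)·(00001111111) mod 2 = 0+0+0+0+0+0+0+1+1+0+0 mod 2 = 0
  c[8] = d·G[:,8] = (00000001100)·(00001000000) mod 2 = 0+0+0+0+0+0+0+0+0+0+0 mod 2 = 0
  c[9] = d·G[:,9] = (00000001100)·(00000100000) mod 2 = 0+0+0+0+0+0+0+0+0+0+0 mod 2 = 0
  c[10] = d·G[:,10] = (00000001100)·(00000010000) mod 2 = 0+0+0+0+0+0+0+0+0+0+0 mod 2 = 0
  c[11] = d·G[:,11] = (00000001100)·(00000001000) mod 2 = 0+0+0+0+0+0+0+1+0+0+0 mod 2 = 1
  c[12] = d·G[:,12] = (00000001100)·(00000000100) mod 2 = 0+0+0+0+0+0+0+0+1+0+0 mod 2 = 1
  c[13] = d·G[:,13] = (00000001100)·(00000000010) mod 2 = 0+0+0+0+0+0+0+0+0+0+0 mod 2 = 0
  c[14] = d·G[:,14] = (00000001100)·(00000000001) mod 2 = 0+0+0+0+0+0+0+0+0+0+0 mod 2 = 0
Codeword = 100000000001100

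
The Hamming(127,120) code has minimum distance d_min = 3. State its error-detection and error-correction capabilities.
Detection only: up to d_min − 1 = 2 errors.
Correction: up to ⌊(d_min − 1)/2⌋ = ⌊2/2⌋ = 1 errors.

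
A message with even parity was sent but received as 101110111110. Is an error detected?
Sum of received bits: 1+0+1+1+1+0+1+1+1+1+1+0 = 9; 9 mod 2 = 1. Result is 1 ≠ 0 → error detected.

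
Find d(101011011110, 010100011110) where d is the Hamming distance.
XOR = 111111000000, count of 1s = 6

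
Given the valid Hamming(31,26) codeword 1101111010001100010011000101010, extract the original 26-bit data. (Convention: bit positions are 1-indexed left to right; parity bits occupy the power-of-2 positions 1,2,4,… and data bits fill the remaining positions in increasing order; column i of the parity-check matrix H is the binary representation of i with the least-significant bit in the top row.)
Parity bits occupy power-of-2 positions; data bits are at positions {3,5,6,7,9,10,11,12,13,14,15,17,18,19,20,21,22,23,24,25,26,27,28,29,30,31} (1-indexed).
Extract: c[3]=0 c[5]=1 c[6]=1 c[7]=1 c[9]=1 c[10]=0 c[11]=0 c[12]=0 c[13]=1 c[14]=1 c[15]=0 c[17]=0 c[18]=1 c[19]=0 c[20]=0 c[21]=1 c[22]=1 c[23]=0 c[24]=0 c[25]=0 c[26]=1 c[27]=0 c[28]=1 c[29]=0 c[30]=1 c[31]=0
Data = 01111000110010011000101010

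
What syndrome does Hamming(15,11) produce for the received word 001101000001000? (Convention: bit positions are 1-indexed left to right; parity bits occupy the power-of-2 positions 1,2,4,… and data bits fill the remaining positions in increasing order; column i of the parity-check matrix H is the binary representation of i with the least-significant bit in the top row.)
Syndrome s = H · r^T (mod 2), r = 001101000001000:
  s[0] = (101010101010101)·(001101000001000) mod 2 = 0+0+1+0+0+0+0+0+0+0+0+0+0+0+0 mod 2 = 1
  s[1] = (011001100110011)·(001101000001000) mod 2 = 0+0+1+0+0+1+0+0+0+0+0+0+0+0+0 mod 2 = 0
  s[2] = (000111100001111)·(001101000001000) mod 2 = 0+0+0+1+0+1+0+0+0+0+0+1+0+0+0 mod 2 = 1
  s[3] = (000000011111111)·(001101000001000) mod 2 = 0+0+0+0+0+0+0+0+0+0+0+1+0+0+0 mod 2 = 1
Syndrome = 1011
Non-zero syndrome: error at position 13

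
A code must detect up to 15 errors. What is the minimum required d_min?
Detecting e errors requires d_min ≥ e + 1 = 15 + 1 = 16.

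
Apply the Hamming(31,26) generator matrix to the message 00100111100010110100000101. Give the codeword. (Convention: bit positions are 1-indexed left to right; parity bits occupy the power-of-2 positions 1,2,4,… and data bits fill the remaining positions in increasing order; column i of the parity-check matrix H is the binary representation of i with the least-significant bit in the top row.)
Codeword c = d · G (mod 2), d = 00100111100010110100000101:
  c[0] = d·G[:,0] = (00100111100010110100000101)·(11011010101101010101010101) mod 2 = 0+0+0+0+0+0+1+0+1+0+0+0+0+0+0+1+0+1+0+0+0+0+0+1+0+1 mod 2 = 0
  c[1] = d·G[:,1] = (00100111100010110100000101)·(10110110011011001100110011) mod 2 = 0+0+1+0+0+1+1+0+0+0+0+0+1+0+0+0+0+1+0+0+0+0+0+0+0+1 mod 2 = 0
  c[2] = d·G[:,2] = (00100111100010110100000101)·(10000000000000000000000000) mod 2 = 0+0+0+0+0+0+0+0+0+0+0+0+0+0+0+0+0+0+0+0+0+0+0+0+0+0 mod 2 = 0
  c[3] = d·G[:,3] = (00100111100010110100000101)·(01110001111000111100001111) mod 2 = 0+0+1+0+0+0+0+1+1+0+0+0+0+0+1+1+0+1+0+0+0+0+0+1+0+1 mod 2 = 0
  c[4] = d·G[:,4] = (00100111100010110100000101)·(01000000000000000000000000) mod 2 = 0+0+0+0+0+0+0+0+0+0+0+0+0+0+0+0+0+0+0+0+0+0+0+0+0+0 mod 2 = 0
  c[5] = d·G[:,5] = (00100111100010110100000101)·(00100000000000000000000000) mod 2 = 0+0+1+0+0+0+0+0+0+0+0+0+0+0+0+0+0+0+0+0+0+0+0+0+0+0 mod 2 = 1
  c[6] = d·G[:,6] = (00100111100010110100000101)·(00010000000000000000000000) mod 2 = 0+0+0+0+0+0+0+0+0+0+0+0+0+0+0+0+0+0+0+0+0+0+0+0+0+0 mod 2 = 0
  c[7] = d·G[:,7] = (00100111100010110100000101)·(00001111111000000011111111) mod 2 = 0+0+0+0+0+1+1+1+1+0+0+0+0+0+0+0+0+0+0+0+0+0+0+1+0+1 mod 2 = 0
  c[8] = d·G[:,8] = (00100111100010110100000101)·(00001000000000000000000000) mod 2 = 0+0+0+0+0+0+0+0+0+0+0+0+0+0+0+0+0+0+0+0+0+0+0+0+0+0 mod 2 = 0
  c[9] = d·G[:,9] = (00100111100010110100000101)·(00000100000000000000000000) mod 2 = 0+0+0+0+0+1+0+0+0+0+0+0+0+0+0+0+0+0+0+0+0+0+0+0+0+0 mod 2 = 1
  c[10] = d·G[:,10] = (00100111100010110100000101)·(00000010000000000000000000) mod 2 = 0+0+0+0+0+0+1+0+0+0+0+0+0+0+0+0+0+0+0+0+0+0+0+0+0+0 mod 2 = 1
  c[11] = d·G[:,11] = (00100111100010110100000101)·(00000001000000000000000000) mod 2 = 0+0+0+0+0+0+0+1+0+0+0+0+0+0+0+0+0+0+0+0+0+0+0+0+0+0 mod 2 = 1
  c[12] = d·G[:,12] = (00100111100010110100000101)·(00000000100000000000000000) mod 2 = 0+0+0+0+0+0+0+0+1+0+0+0+0+0+0+0+0+0+0+0+0+0+0+0+0+0 mod 2 = 1
  c[13] = d·G[:,13] = (00100111100010110100000101)·(00000000010000000000000000) mod 2 = 0+0+0+0+0+0+0+0+0+0+0+0+0+0+0+0+0+0+0+0+0+0+0+0+0+0 mod 2 = 0
  c[14] = d·G[:,14] = (00100111100010110100000101)·(00000000001000000000000000) mod 2 = 0+0+0+0+0+0+0+0+0+0+0+0+0+0+0+0+0+0+0+0+0+0+0+0+0+0 mod 2 = 0
  c[15] = d·G[:,15] = (00100111100010110100000101)·(00000000000111111111111111) mod 2 = 0+0+0+0+0+0+0+0+0+0+0+0+1+0+1+1+0+1+0+0+0+0+0+1+0+1 mod 2 = 0
  c[16] = d·G[:,16] = (00100111100010110100000101)·(00000000000100000000000000) mod 2 = 0+0+0+0+0+0+0+0+0+0+0+0+0+0+0+0+0+0+0+0+0+0+0+0+0+0 mod 2 = 0
  c[17] = d·G[:,17] = (00100111100010110100000101)·(00000000000010000000000000) mod 2 = 0+0+0+0+0+0+0+0+0+0+0+0+1+0+0+0+0+0+0+0+0+0+0+0+0+0 mod 2 = 1
  c[18] = d·G[:,18] = (00100111100010110100000101)·(00000000000001000000000000) mod 2 = 0+0+0+0+0+0+0+0+0+0+0+0+0+0+0+0+0+0+0+0+0+0+0+0+0+0 mod 2 = 0
  c[19] = d·G[:,19] = (00100111100010110100000101)·(00000000000000100000000000) mod 2 = 0+0+0+0+0+0+0+0+0+0+0+0+0+0+1+0+0+0+0+0+0+0+0+0+0+0 mod 2 = 1
  c[20] = d·G[:,20] = (00100111100010110100000101)·(00000000000000010000000000) mod 2 = 0+0+0+0+0+0+0+0+0+0+0+0+0+0+0+1+0+0+0+0+0+0+0+0+0+0 mod 2 = 1
  c[21] = d·G[:,21] = (00100111100010110100000101)·(00000000000000001000000000) mod 2 = 0+0+0+0+0+0+0+0+0+0+0+0+0+0+0+0+0+0+0+0+0+0+0+0+0+0 mod 2 = 0
  c[22] = d·G[:,22] = (00100111100010110100000101)·(00000000000000000100000000) mod 2 = 0+0+0+0+0+0+0+0+0+0+0+0+0+0+0+0+0+1+0+0+0+0+0+0+0+0 mod 2 = 1
  c[23] = d·G[:,23] = (00100111100010110100000101)·(00000000000000000010000000) mod 2 = 0+0+0+0+0+0+0+0+0+0+0+0+0+0+0+0+0+0+0+0+0+0+0+0+0+0 mod 2 = 0
  c[24] = d·G[:,24] = (00100111100010110100000101)·(00000000000000000001000000) mod 2 = 0+0+0+0+0+0+0+0+0+0+0+0+0+0+0+0+0+0+0+0+0+0+0+0+0+0 mod 2 = 0
  c[25] = d·G[:,25] = (00100111100010110100000101)·(00000000000000000000100000) mod 2 = 0+0+0+0+0+0+0+0+0+0+0+0+0+0+0+0+0+0+0+0+0+0+0+0+0+0 mod 2 = 0
  c[26] = d·G[:,26] = (00100111100010110100000101)·(00000000000000000000010000) mod 2 = 0+0+0+0+0+0+0+0+0+0+0+0+0+0+0+0+0+0+0+0+0+0+0+0+0+0 mod 2 = 0
  c[27] = d·G[:,27] = (00100111100010110100000101)·(00000000000000000000001000) mod 2 = 0+0+0+0+0+0+0+0+0+0+0+0+0+0+0+0+0+0+0+0+0+0+0+0+0+0 mod 2 = 0
  c[28] = d·G[:,28] = (00100111100010110100000101)·(00000000000000000000000100) mod 2 = 0+0+0+0+0+0+0+0+0+0+0+0+0+0+0+0+0+0+0+0+0+0+0+1+0+0 mod 2 = 1
  c[29] = d·G[:,29] = (00100111100010110100000101)·(00000000000000000000000010) mod 2 = 0+0+0+0+0+0+0+0+0+0+0+0+0+0+0+0+0+0+0+0+0+0+0+0+0+0 mod 2 = 0
  c[30] = d·G[:,30] = (00100111100010110100000101)·(00000000000000000000000001) mod 2 = 0+0+0+0+0+0+0+0+0+0+0+0+0+0+0+0+0+0+0+0+0+0+0+0+0+1 mod 2 = 1
Codeword = 0000010001111000010110100000101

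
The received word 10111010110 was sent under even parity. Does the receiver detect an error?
Sum of received bits: 1+0+1+1+1+0+1+0+1+1+0 = 7; 7 mod 2 = 1. Result is 1 ≠ 0 → error detected.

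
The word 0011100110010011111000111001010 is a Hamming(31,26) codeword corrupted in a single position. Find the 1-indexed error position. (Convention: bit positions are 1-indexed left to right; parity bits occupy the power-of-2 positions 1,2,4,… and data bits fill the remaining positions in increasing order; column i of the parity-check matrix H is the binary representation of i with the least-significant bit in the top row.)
Syndrome s = H · r^T (mod 2), r = 0011100110010011111000111001010:
  s[0] = (1010101010101010101010101010101)·(0011100110010011111000111001010) mod 2 = 0+0+1+0+1+0+0+0+1+0+0+0+0+0+1+0+1+0+1+0+0+0+1+0+1+0+0+0+0+0+0 mod 2 = 0
  s[1] = (0110011001100110011001100110011)·(0011100110010011111000111001010) mod 2 = 0+0+1+0+0+0+0+0+0+0+0+0+0+0+1+0+0+1+1+0+0+0+1+0+0+0+0+0+0+1+0 mod 2 = 0
  s[2] = (0001111000011110000111100001111)·(0011100110010011111000111001010) mod 2 = 0+0+0+1+1+0+0+0+0+0+0+1+0+0+1+0+0+0+0+0+0+0+1+0+0+0+0+1+0+1+0 mod 2 = 1
  s[3] = (0000000111111110000000011111111)·(0011100110010011111000111001010) mod 2 = 0+0+0+0+0+0+0+1+1+0+0+1+0+0+1+0+0+0+0+0+0+0+0+1+1+0+0+1+0+1+0 mod 2 = 0
  s[4] = (0000000000000001111111111111111)·(0011100110010011111000111001010) mod 2 = 0+0+0+0+0+0+0+0+0+0+0+0+0+0+0+1+1+1+1+0+0+0+1+1+1+0+0+1+0+1+0 mod 2 = 1
Syndrome = 00101
Column i of H is the binary representation of i, so the syndrome is the binary index of the flipped bit.
Read s = 00101 with s[0] as LSB: 0·2^0 + 0·2^1 + 1·2^2 + 0·2^3 + 1·2^4 = 20.
Error is at bit position 20.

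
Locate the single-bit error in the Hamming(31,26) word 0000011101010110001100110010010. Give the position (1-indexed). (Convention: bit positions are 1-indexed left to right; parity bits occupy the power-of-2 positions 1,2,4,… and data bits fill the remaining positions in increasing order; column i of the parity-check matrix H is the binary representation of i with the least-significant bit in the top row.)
Syndrome s = H · r^T (mod 2), r = 0000011101010110001100110010010:
  s[0] = (1010101010101010101010101010101)·(0000011101010110001100110010010) mod 2 = 0+0+0+0+0+0+1+0+0+0+0+0+0+0+1+0+0+0+1+0+0+0+1+0+0+0+1+0+0+0+0 mod 2 = 1
  s[1] = (0110011001100110011001100110011)·(0000011101010110001100110010010) mod 2 = 0+0+0+0+0+1+1+0+0+1+0+0+0+1+1+0+0+0+1+0+0+0+1+0+0+0+1+0+0+1+0 mod 2 = 1
  s[2] = (0001111000011110000111100001111)·(0000011101010110001100110010010) mod 2 = 0+0+0+0+0+1+1+0+0+0+0+1+0+1+1+0+0+0+0+1+0+0+1+0+0+0+0+0+0+1+0 mod 2 = 0
  s[3] = (0000000111111110000000011111111)·(0000011101010110001100110010010) mod 2 = 0+0+0+0+0+0+0+1+0+1+0+1+0+1+1+0+0+0+0+0+0+0+0+1+0+0+1+0+0+1+0 mod 2 = 0
  s[4] = (0000000000000001111111111111111)·(0000011101010110001100110010010) mod 2 = 0+0+0+0+0+0+0+0+0+0+0+0+0+0+0+0+0+0+1+1+0+0+1+1+0+0+1+0+0+1+0 mod 2 = 0
Syndrome = 11000
Column i of H is the binary representation of i, so the syndrome is the binary index of the flipped bit.
Read s = 11000 with s[0] as LSB: 1·2^0 + 1·2^1 + 0·2^2 + 0·2^3 + 0·2^4 = 3.
Error is at bit position 3.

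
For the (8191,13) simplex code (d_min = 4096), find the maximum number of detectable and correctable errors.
Detection only: up to d_min − 1 = 4095 errors.
Correction: up to ⌊(d_min − 1)/2⌋ = ⌊4095/2⌋ = 2047 errors.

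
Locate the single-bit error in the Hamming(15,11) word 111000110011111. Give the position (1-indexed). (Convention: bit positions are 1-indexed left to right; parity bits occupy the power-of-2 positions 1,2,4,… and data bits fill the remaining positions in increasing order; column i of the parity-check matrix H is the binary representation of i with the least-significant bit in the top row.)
Syndrome s = H · r^T (mod 2), r = 111000110011111:
  s[0] = (101010101010101)·(111000110011111) mod 2 = 1+0+1+0+0+0+1+0+0+0+1+0+1+0+1 mod 2 = 0
  s[1] = (011001100110011)·(111000110011111) mod 2 = 0+1+1+0+0+0+1+0+0+0+1+0+0+1+1 mod 2 = 0
  s[2] = (000111100001111)·(111000110011111) mod 2 = 0+0+0+0+0+0+1+0+0+0+0+1+1+1+1 mod 2 = 1
  s[3] = (000000011111111)·(111000110011111) mod 2 = 0+0+0+0+0+0+0+1+0+0+1+1+1+1+1 mod 2 = 0
Syndrome = 0010
Column i of H is the binary representation of i, so the syndrome is the binary index of the flipped bit.
Read s = 0010 with s[0] as LSB: 0·2^0 + 0·2^1 + 1·2^2 + 0·2^3 = 4.
Error is at bit position 4.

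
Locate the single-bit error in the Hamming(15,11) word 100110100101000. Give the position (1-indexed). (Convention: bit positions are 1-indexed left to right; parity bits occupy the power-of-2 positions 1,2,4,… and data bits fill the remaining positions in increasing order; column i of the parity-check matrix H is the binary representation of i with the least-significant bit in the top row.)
Syndrome s = H · r^T (mod 2), r = 100110100101000:
  s[0] = (101010101010101)·(100110100101000) mod 2 = 1+0+0+0+1+0+1+0+0+0+0+0+0+0+0 mod 2 = 1
  s[1] = (011001100110011)·(100110100101000) mod 2 = 0+0+0+0+0+0+1+0+0+1+0+0+0+0+0 mod 2 = 0
  s[2] = (000111100001111)·(100110100101000) mod 2 = 0+0+0+1+1+0+1+0+0+0+0+1+0+0+0 mod 2 = 0
  s[3] = (000000011111111)·(100110100101000) mod 2 = 0+0+0+0+0+0+0+0+0+1+0+1+0+0+0 mod 2 = 0
Syndrome = 1000
Column i of H is the binary representation of i, so the syndrome is the binary index of the flipped bit.
Read s = 1000 with s[0] as LSB: 1·2^0 + 0·2^1 + 0·2^2 + 0·2^3 = 1.
Error is at bit position 1.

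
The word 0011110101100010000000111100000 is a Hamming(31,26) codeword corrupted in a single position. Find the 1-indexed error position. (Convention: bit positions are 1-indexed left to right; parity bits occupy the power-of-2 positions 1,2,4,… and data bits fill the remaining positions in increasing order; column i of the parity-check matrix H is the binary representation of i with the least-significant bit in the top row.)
Syndrome s = H · r^T (mod 2), r = 0011110101100010000000111100000:
  s[0] = (1010101010101010101010101010101)·(0011110101100010000000111100000) mod 2 = 0+0+1+0+1+0+0+0+0+0+1+0+0+0+1+0+0+0+0+0+0+0+1+0+1+0+0+0+0+0+0 mod 2 = 0
  s[1] = (0110011001100110011001100110011)·(0011110101100010000000111100000) mod 2 = 0+0+1+0+0+1+0+0+0+1+1+0+0+0+1+0+0+0+0+0+0+0+1+0+0+1+0+0+0+0+0 mod 2 = 1
  s[2] = (0001111000011110000111100001111)·(0011110101100010000000111100000) mod 2 = 0+0+0+1+1+1+0+0+0+0+0+0+0+0+1+0+0+0+0+0+0+0+1+0+0+0+0+0+0+0+0 mod 2 = 1
  s[3] = (0000000111111110000000011111111)·(0011110101100010000000111100000) mod 2 = 0+0+0+0+0+0+0+1+0+1+1+0+0+0+1+0+0+0+0+0+0+0+0+1+1+1+0+0+0+0+0 mod 2 = 1
  s[4] = (0000000000000001111111111111111)·(0011110101100010000000111100000) mod 2 = 0+0+0+0+0+0+0+0+0+0+0+0+0+0+0+0+0+0+0+0+0+0+1+1+1+1+0+0+0+0+0 mod 2 = 0
Syndrome = 01110
Column i of H is the binary representation of i, so the syndrome is the binary index of the flipped bit.
Read s = 01110 with s[0] as LSB: 0·2^0 + 1·2^1 + 1·2^2 + 1·2^3 + 0·2^4 = 14.
Error is at bit position 14.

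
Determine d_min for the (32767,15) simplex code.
d_min = 16384 (every nonzero codeword of the simplex code S_15 has weight 2^(r−1) = 16384).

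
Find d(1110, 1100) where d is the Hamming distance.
XOR = 0010, count of 1s = 1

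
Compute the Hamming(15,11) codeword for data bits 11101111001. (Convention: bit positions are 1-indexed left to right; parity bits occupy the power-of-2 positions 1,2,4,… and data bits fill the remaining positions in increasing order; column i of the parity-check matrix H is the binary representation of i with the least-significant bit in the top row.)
Codeword c = d · G (mod 2), d = 11101111001:
  c[0] = d·G[:,0] = (11101111001)·(11011010101) mod 2 = 1+1+0+0+1+0+1+0+0+0+1 mod 2 = 1
  c[1] = d·G[:,1] = (11101111001)·(10110110011) mod 2 = 1+0+1+0+0+1+1+0+0+0+1 mod 2 = 1
  c[2] = d·G[:,2] = (11101111001)·(10000000000) mod 2 = 1+0+0+0+0+0+0+0+0+0+0 mod 2 = 1
  c[3] = d·G[:,3] = (11101111001)·(01110001111) mod 2 = 0+1+1+0+0+0+0+1+0+0+1 mod 2 = 0
  c[4] = d·G[:,4] = (11101111001)·(01000000000) mod 2 = 0+1+0+0+0+0+0+0+0+0+0 mod 2 = 1
  c[5] = d·G[:,5] = (11101111001)·(00100000000) mod 2 = 0+0+1+0+0+0+0+0+0+0+0 mod 2 = 1
  c[6] = d·G[:,6] = (11101111001)·(00010000000) mod 2 = 0+0+0+0+0+0+0+0+0+0+0 mod 2 = 0
  c[7] = d·G[:,7] = (11101111001)·(00001111111) mod 2 = 0+0+0+0+1+1+1+1+0+0+1 mod 2 = 1
  c[8] = d·G[:,8] = (11101111001)·(00001000000) mod 2 = 0+0+0+0+1+0+0+0+0+0+0 mod 2 = 1
  c[9] = d·G[:,9] = (11101111001)·(00000100000) mod 2 = 0+0+0+0+0+1+0+0+0+0+0 mod 2 = 1
  c[10] = d·G[:,10] = (11101111001)·(00000010000) mod 2 = 0+0+0+0+0+0+1+0+0+0+0 mod 2 = 1
  c[11] = d·G[:,11] = (11101111001)·(00000001000) mod 2 = 0+0+0+0+0+0+0+1+0+0+0 mod 2 = 1
  c[12] = d·G[:,12] = (11101111001)·(00000000100) mod 2 = 0+0+0+0+0+0+0+0+0+0+0 mod 2 = 0
  c[13] = d·G[:,13] = (11101111001)·(00000000010) mod 2 = 0+0+0+0+0+0+0+0+0+0+0 mod 2 = 0
  c[14] = d·G[:,14] = (11101111001)·(00000000001) mod 2 = 0+0+0+0+0+0+0+0+0+0+1 mod 2 = 1
Codeword = 111011011111001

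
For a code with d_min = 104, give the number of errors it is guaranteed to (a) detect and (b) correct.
(a) Detection requires d_min ≥ e+1, so e ≤ d_min − 1 = 103.
(b) Correction requires d_min ≥ 2t+1, so t ≤ ⌊(d_min − 1)/2⌋ = ⌊103/2⌋ = 51.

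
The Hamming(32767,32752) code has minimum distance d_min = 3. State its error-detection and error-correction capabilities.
Detection only: up to d_min − 1 = 2 errors.
Correction: up to ⌊(d_min − 1)/2⌋ = ⌊2/2⌋ = 1 errors.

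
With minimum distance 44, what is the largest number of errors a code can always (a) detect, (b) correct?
(a) Detection requires d_min ≥ e+1, so e ≤ d_min − 1 = 43.
(b) Correction requires d_min ≥ 2t+1, so t ≤ ⌊(d_min − 1)/2⌋ = ⌊43/2⌋ = 21.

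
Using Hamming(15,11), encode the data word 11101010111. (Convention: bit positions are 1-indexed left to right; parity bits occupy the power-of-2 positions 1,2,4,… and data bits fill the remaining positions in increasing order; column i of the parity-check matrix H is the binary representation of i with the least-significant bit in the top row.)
Codeword c = d · G (mod 2), d = 11101010111:
  c[0] = d·G[:,0] = (11101010111)·(11011010101) mod 2 = 1+1+0+0+1+0+1+0+1+0+1 mod 2 = 0
  c[1] = d·G[:,1] = (11101010111)·(10110110011) mod 2 = 1+0+1+0+0+0+1+0+0+1+1 mod 2 = 1
  c[2] = d·G[:,2] = (11101010111)·(10000000000) mod 2 = 1+0+0+0+0+0+0+0+0+0+0 mod 2 = 1
  c[3] = d·G[:,3] = (11101010111)·(01110001111) mod 2 = 0+1+1+0+0+0+0+0+1+1+1 mod 2 = 1
  c[4] = d·G[:,4] = (11101010111)·(01000000000) mod 2 = 0+1+0+0+0+0+0+0+0+0+0 mod 2 = 1
  c[5] = d·G[:,5] = (11101010111)·(00100000000) mod 2 = 0+0+1+0+0+0+0+0+0+0+0 mod 2 = 1
  c[6] = d·G[:,6] = (11101010111)·(00010000000) mod 2 = 0+0+0+0+0+0+0+0+0+0+0 mod 2 = 0
  c[7] = d·G[:,7] = (11101010111)·(00001111111) mod 2 = 0+0+0+0+1+0+1+0+1+1+1 mod 2 = 1
  c[8] = d·G[:,8] = (11101010111)·(00001000000) mod 2 = 0+0+0+0+1+0+0+0+0+0+0 mod 2 = 1
  c[9] = d·G[:,9] = (11101010111)·(00000100000) mod 2 = 0+0+0+0+0+0+0+0+0+0+0 mod 2 = 0
  c[10] = d·G[:,10] = (11101010111)·(00000010000) mod 2 = 0+0+0+0+0+0+1+0+0+0+0 mod 2 = 1
  c[11] = d·G[:,11] = (11101010111)·(00000001000) mod 2 = 0+0+0+0+0+0+0+0+0+0+0 mod 2 = 0
  c[12] = d·G[:,12] = (11101010111)·(00000000100) mod 2 = 0+0+0+0+0+0+0+0+1+0+0 mod 2 = 1
  c[13] = d·G[:,13] = (11101010111)·(00000000010) mod 2 = 0+0+0+0+0+0+0+0+0+1+0 mod 2 = 1
  c[14] = d·G[:,14] = (11101010111)·(00000000001) mod 2 = 0+0+0+0+0+0+0+0+0+0+1 mod 2 = 1
Codeword = 011111011010111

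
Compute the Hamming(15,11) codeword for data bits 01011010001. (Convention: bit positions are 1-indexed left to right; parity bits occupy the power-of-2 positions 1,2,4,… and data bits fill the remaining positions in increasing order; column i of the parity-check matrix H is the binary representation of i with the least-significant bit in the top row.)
Codeword c = d · G (mod 2), d = 01011010001:
  c[0] = d·G[:,0] = (01011010001)·(11011010101) mod 2 = 0+1+0+1+1+0+1+0+0+0+1 mod 2 = 1
  c[1] = d·G[:,1] = (01011010001)·(10110110011) mod 2 = 0+0+0+1+0+0+1+0+0+0+1 mod 2 = 1
  c[2] = d·G[:,2] = (01011010001)·(10000000000) mod 2 = 0+0+0+0+0+0+0+0+0+0+0 mod 2 = 0
  c[3] = d·G[:,3] = (01011010001)·(01110001111) mod 2 = 0+1+0+1+0+0+0+0+0+0+1 mod 2 = 1
  c[4] = d·G[:,4] = (01011010001)·(01000000000) mod 2 = 0+1+0+0+0+0+0+0+0+0+0 mod 2 = 1
  c[5] = d·G[:,5] = (01011010001)·(00100000000) mod 2 = 0+0+0+0+0+0+0+0+0+0+0 mod 2 = 0
  c[6] = d·G[:,6] = (01011010001)·(00010000000) mod 2 = 0+0+0+1+0+0+0+0+0+0+0 mod 2 = 1
  c[7] = d·G[:,7] = (01011010001)·(00001111111) mod 2 = 0+0+0+0+1+0+1+0+0+0+1 mod 2 = 1
  c[8] = d·G[:,8] = (01011010001)·(00001000000) mod 2 = 0+0+0+0+1+0+0+0+0+0+0 mod 2 = 1
  c[9] = d·G[:,9] = (01011010001)·(00000100000) mod 2 = 0+0+0+0+0+0+0+0+0+0+0 mod 2 = 0
  c[10] = d·G[:,10] = (01011010001)·(00000010000) mod 2 = 0+0+0+0+0+0+1+0+0+0+0 mod 2 = 1
  c[11] = d·G[:,11] = (01011010001)·(00000001000) mod 2 = 0+0+0+0+0+0+0+0+0+0+0 mod 2 = 0
  c[12] = d·G[:,12] = (01011010001)·(00000000100) mod 2 = 0+0+0+0+0+0+0+0+0+0+0 mod 2 = 0
  c[13] = d·G[:,13] = (01011010001)·(00000000010) mod 2 = 0+0+0+0+0+0+0+0+0+0+0 mod 2 = 0
  c[14] = d·G[:,14] = (01011010001)·(00000000001) mod 2 = 0+0+0+0+0+0+0+0+0+0+1 mod 2 = 1
Codeword = 110110111010001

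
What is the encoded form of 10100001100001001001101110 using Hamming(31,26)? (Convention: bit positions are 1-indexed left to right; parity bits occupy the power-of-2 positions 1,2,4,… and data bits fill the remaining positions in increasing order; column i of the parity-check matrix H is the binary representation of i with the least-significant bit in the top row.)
Codeword c = d · G (mod 2), d = 10100001100001001001101110:
  c[0] = d·G[:,0] = (10100001100001001001101110)·(11011010101101010101010101) mod 2 = 1+0+0+0+0+0+0+0+1+0+0+0+0+1+0+0+0+0+0+1+0+0+0+1+0+0 mod 2 = 1
  c[1] = d·G[:,1] = (10100001100001001001101110)·(10110110011011001100110011) mod 2 = 1+0+1+0+0+0+0+0+0+0+0+0+0+1+0+0+1+0+0+0+1+0+0+0+1+0 mod 2 = 0
  c[2] = d·G[:,2] = (10100001100001001001101110)·(10000000000000000000000000) mod 2 = 1+0+0+0+0+0+0+0+0+0+0+0+0+0+0+0+0+0+0+0+0+0+0+0+0+0 mod 2 = 1
  c[3] = d·G[:,3] = (10100001100001001001101110)·(01110001111000111100001111) mod 2 = 0+0+1+0+0+0+0+1+1+0+0+0+0+0+0+0+1+0+0+0+0+0+1+1+1+0 mod 2 = 1
  c[4] = d·G[:,4] = (10100001100001001001101110)·(01000000000000000000000000) mod 2 = 0+0+0+0+0+0+0+0+0+0+0+0+0+0+0+0+0+0+0+0+0+0+0+0+0+0 mod 2 = 0
  c[5] = d·G[:,5] = (10100001100001001001101110)·(00100000000000000000000000) mod 2 = 0+0+1+0+0+0+0+0+0+0+0+0+0+0+0+0+0+0+0+0+0+0+0+0+0+0 mod 2 = 1
  c[6] = d·G[:,6] = (10100001100001001001101110)·(00010000000000000000000000) mod 2 = 0+0+0+0+0+0+0+0+0+0+0+0+0+0+0+0+0+0+0+0+0+0+0+0+0+0 mod 2 = 0
  c[7] = d·G[:,7] = (10100001100001001001101110)·(00001111111000000011111111) mod 2 = 0+0+0+0+0+0+0+1+1+0+0+0+0+0+0+0+0+0+0+1+1+0+1+1+1+0 mod 2 = 1
  c[8] = d·G[:,8] = (10100001100001001001101110)·(00001000000000000000000000) mod 2 = 0+0+0+0+0+0+0+0+0+0+0+0+0+0+0+0+0+0+0+0+0+0+0+0+0+0 mod 2 = 0
  c[9] = d·G[:,9] = (10100001100001001001101110)·(00000100000000000000000000) mod 2 = 0+0+0+0+0+0+0+0+0+0+0+0+0+0+0+0+0+0+0+0+0+0+0+0+0+0 mod 2 = 0
  c[10] = d·G[:,10] = (10100001100001001001101110)·(00000010000000000000000000) mod 2 = 0+0+0+0+0+0+0+0+0+0+0+0+0+0+0+0+0+0+0+0+0+0+0+0+0+0 mod 2 = 0
  c[11] = d·G[:,11] = (10100001100001001001101110)·(00000001000000000000000000) mod 2 = 0+0+0+0+0+0+0+1+0+0+0+0+0+0+0+0+0+0+0+0+0+0+0+0+0+0 mod 2 = 1
  c[12] = d·G[:,12] = (10100001100001001001101110)·(00000000100000000000000000) mod 2 = 0+0+0+0+0+0+0+0+1+0+0+0+0+0+0+0+0+0+0+0+0+0+0+0+0+0 mod 2 = 1
  c[13] = d·G[:,13] = (10100001100001001001101110)·(00000000010000000000000000) mod 2 = 0+0+0+0+0+0+0+0+0+0+0+0+0+0+0+0+0+0+0+0+0+0+0+0+0+0 mod 2 = 0
  c[14] = d·G[:,14] = (10100001100001001001101110)·(00000000001000000000000000) mod 2 = 0+0+0+0+0+0+0+0+0+0+0+0+0+0+0+0+0+0+0+0+0+0+0+0+0+0 mod 2 = 0
  c[15] = d·G[:,15] = (10100001100001001001101110)·(00000000000111111111111111) mod 2 = 0+0+0+0+0+0+0+0+0+0+0+0+0+1+0+0+1+0+0+1+1+0+1+1+1+0 mod 2 = 1
  c[16] = d·G[:,16] = (10100001100001001001101110)·(00000000000100000000000000) mod 2 = 0+0+0+0+0+0+0+0+0+0+0+0+0+0+0+0+0+0+0+0+0+0+0+0+0+0 mod 2 = 0
  c[17] = d·G[:,17] = (10100001100001001001101110)·(00000000000010000000000000) mod 2 = 0+0+0+0+0+0+0+0+0+0+0+0+0+0+0+0+0+0+0+0+0+0+0+0+0+0 mod 2 = 0
  c[18] = d·G[:,18] = (10100001100001001001101110)·(00000000000001000000000000) mod 2 = 0+0+0+0+0+0+0+0+0+0+0+0+0+1+0+0+0+0+0+0+0+0+0+0+0+0 mod 2 = 1
  c[19] = d·G[:,19] = (10100001100001001001101110)·(00000000000000100000000000) mod 2 = 0+0+0+0+0+0+0+0+0+0+0+0+0+0+0+0+0+0+0+0+0+0+0+0+0+0 mod 2 = 0
  c[20] = d·G[:,20] = (10100001100001001001101110)·(00000000000000010000000000) mod 2 = 0+0+0+0+0+0+0+0+0+0+0+0+0+0+0+0+0+0+0+0+0+0+0+0+0+0 mod 2 = 0
  c[21] = d·G[:,21] = (10100001100001001001101110)·(00000000000000001000000000) mod 2 = 0+0+0+0+0+0+0+0+0+0+0+0+0+0+0+0+1+0+0+0+0+0+0+0+0+0 mod 2 = 1
  c[22] = d·G[:,22] = (10100001100001001001101110)·(00000000000000000100000000) mod 2 = 0+0+0+0+0+0+0+0+0+0+0+0+0+0+0+0+0+0+0+0+0+0+0+0+0+0 mod 2 = 0
  c[23] = d·G[:,23] = (10100001100001001001101110)·(00000000000000000010000000) mod 2 = 0+0+0+0+0+0+0+0+0+0+0+0+0+0+0+0+0+0+0+0+0+0+0+0+0+0 mod 2 = 0
  c[24] = d·G[:,24] = (10100001100001001001101110)·(00000000000000000001000000) mod 2 = 0+0+0+0+0+0+0+0+0+0+0+0+0+0+0+0+0+0+0+1+0+0+0+0+0+0 mod 2 = 1
  c[25] = d·G[:,25] = (10100001100001001001101110)·(00000000000000000000100000) mod 2 = 0+0+0+0+0+0+0+0+0+0+0+0+0+0+0+0+0+0+0+0+1+0+0+0+0+0 mod 2 = 1
  c[26] = d·G[:,26] = (10100001100001001001101110)·(00000000000000000000010000) mod 2 = 0+0+0+0+0+0+0+0+0+0+0+0+0+0+0+0+0+0+0+0+0+0+0+0+0+0 mod 2 = 0
  c[27] = d·G[:,27] = (10100001100001001001101110)·(00000000000000000000001000) mod 2 = 0+0+0+0+0+0+0+0+0+0+0+0+0+0+0+0+0+0+0+0+0+0+1+0+0+0 mod 2 = 1
  c[28] = d·G[:,28] = (10100001100001001001101110)·(00000000000000000000000100) mod 2 = 0+0+0+0+0+0+0+0+0+0+0+0+0+0+0+0+0+0+0+0+0+0+0+1+0+0 mod 2 = 1
  c[29] = d·G[:,29] = (10100001100001001001101110)·(00000000000000000000000010) mod 2 = 0+0+0+0+0+0+0+0+0+0+0+0+0+0+0+0+0+0+0+0+0+0+0+0+1+0 mod 2 = 1
  c[30] = d·G[:,30] = (10100001100001001001101110)·(00000000000000000000000001) mod 2 = 0+0+0+0+0+0+0+0+0+0+0+0+0+0+0+0+0+0+0+0+0+0+0+0+0+0 mod 2 = 0
Codeword = 1011010100011001001001001101110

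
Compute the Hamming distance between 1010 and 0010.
XOR = 1000, count of 1s = 1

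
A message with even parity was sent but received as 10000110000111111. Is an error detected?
Sum of received bits: 1+0+0+0+0+1+1+0+0+0+0+1+1+1+1+1+1 = 9; 9 mod 2 = 1. Result is 1 ≠ 0 → error detected.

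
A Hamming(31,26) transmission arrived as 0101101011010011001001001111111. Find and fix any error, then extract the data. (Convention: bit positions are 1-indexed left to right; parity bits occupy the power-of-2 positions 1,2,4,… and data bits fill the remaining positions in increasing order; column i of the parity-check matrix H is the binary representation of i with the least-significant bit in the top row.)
Syndrome s = H · r^T (mod 2), r = 0101101011010011001001001111111:
  s[0] = (1010101010101010101010101010101)·(0101101011010011001001001111111) mod 2 = 0+0+0+0+1+0+1+0+1+0+0+0+0+0+1+0+0+0+1+0+0+0+0+0+1+0+1+0+1+0+1 mod 2 = 1
  s[1] = (0110011001100110011001100110011)·(0101101011010011001001001111111) mod 2 = 0+1+0+0+0+0+1+0+0+1+0+0+0+0+1+0+0+0+1+0+0+1+0+0+0+1+1+0+0+1+1 mod 2 = 0
  s[2] = (0001111000011110000111100001111)·(0101101011010011001001001111111) mod 2 = 0+0+0+1+1+0+1+0+0+0+0+1+0+0+1+0+0+0+0+0+0+1+0+0+0+0+0+1+1+1+1 mod 2 = 0
  s[3] = (0000000111111110000000011111111)·(0101101011010011001001001111111) mod 2 = 0+0+0+0+0+0+0+0+1+1+0+1+0+0+1+0+0+0+0+0+0+0+0+0+1+1+1+1+1+1+1 mod 2 = 1
  s[4] = (0000000000000001111111111111111)·(0101101011010011001001001111111) mod 2 = 0+0+0+0+0+0+0+0+0+0+0+0+0+0+0+1+0+0+1+0+0+1+0+0+1+1+1+1+1+1+1 mod 2 = 0
Syndrome = 10010
Column 9 of H equals this syndrome → error at bit 9 (1-indexed).
Flip bit 9: 0101101011010011001001001111111 → 0101101001010011001001001111111
Extract data bits at positions {3,5,6,7,9,10,11,12,13,14,15,17,18,19,20,21,22,23,24,25,26,27,28,29,30,31}: 01010101001001001001111111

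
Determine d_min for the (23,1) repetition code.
d_min = 23 (the only two codewords are 0…0 and 1…1, differing in all 23 positions).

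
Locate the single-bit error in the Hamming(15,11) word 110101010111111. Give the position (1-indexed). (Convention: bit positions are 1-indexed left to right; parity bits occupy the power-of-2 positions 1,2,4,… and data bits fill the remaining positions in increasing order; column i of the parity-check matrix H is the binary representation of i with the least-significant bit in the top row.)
Syndrome s = H · r^T (mod 2), r = 110101010111111:
  s[0] = (101010101010101)·(110101010111111) mod 2 = 1+0+0+0+0+0+0+0+0+0+1+0+1+0+1 mod 2 = 0
  s[1] = (011001100110011)·(110101010111111) mod 2 = 0+1+0+0+0+1+0+0+0+1+1+0+0+1+1 mod 2 = 0
  s[2] = (000111100001111)·(110101010111111) mod 2 = 0+0+0+1+0+1+0+0+0+0+0+1+1+1+1 mod 2 = 0
  s[3] = (000000011111111)·(110101010111111) mod 2 = 0+0+0+0+0+0+0+1+0+1+1+1+1+1+1 mod 2 = 1
Syndrome = 0001
Column i of H is the binary representation of i, so the syndrome is the binary index of the flipped bit.
Read s = 0001 with s[0] as LSB: 0·2^0 + 0·2^1 + 0·2^2 + 1·2^3 = 8.
Error is at bit position 8.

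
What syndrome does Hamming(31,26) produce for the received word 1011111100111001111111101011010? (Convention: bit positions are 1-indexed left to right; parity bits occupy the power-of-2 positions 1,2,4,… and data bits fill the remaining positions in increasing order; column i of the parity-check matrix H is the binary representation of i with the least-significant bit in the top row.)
Syndrome s = H · r^T (mod 2), r = 1011111100111001111111101011010:
  s[0] = (1010101010101010101010101010101)·(1011111100111001111111101011010) mod 2 = 1+0+1+0+1+0+1+0+0+0+1+0+1+0+0+0+1+0+1+0+1+0+1+0+1+0+1+0+0+0+0 mod 2 = 0
  s[1] = (0110011001100110011001100110011)·(1011111100111001111111101011010) mod 2 = 0+0+1+0+0+1+1+0+0+0+1+0+0+0+0+0+0+1+1+0+0+1+1+0+0+0+1+0+0+1+0 mod 2 = 0
  s[2] = (0001111000011110000111100001111)·(1011111100111001111111101011010) mod 2 = 0+0+0+1+1+1+1+0+0+0+0+1+1+0+0+0+0+0+0+1+1+1+1+0+0+0+0+1+0+1+0 mod 2 = 0
  s[3] = (0000000111111110000000011111111)·(1011111100111001111111101011010) mod 2 = 0+0+0+0+0+0+0+1+0+0+1+1+1+0+0+0+0+0+0+0+0+0+0+0+1+0+1+1+0+1+0 mod 2 = 0
  s[4] = (0000000000000001111111111111111)·(1011111100111001111111101011010) mod 2 = 0+0+0+0+0+0+0+0+0+0+0+0+0+0+0+1+1+1+1+1+1+1+1+0+1+0+1+1+0+1+0 mod 2 = 0
Syndrome = 00000
s = 0: no error detected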